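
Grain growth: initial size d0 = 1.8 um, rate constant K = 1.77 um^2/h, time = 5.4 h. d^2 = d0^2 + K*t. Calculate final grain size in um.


d^2 = 1.8^2 + 1.77*5.4 = 12.798
d = sqrt(12.798) = 3.58 um

3.58


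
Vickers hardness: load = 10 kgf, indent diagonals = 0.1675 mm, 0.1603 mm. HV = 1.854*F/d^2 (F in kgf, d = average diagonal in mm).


d_avg = (0.1675+0.1603)/2 = 0.1639 mm
HV = 1.854*10/0.1639^2 = 690

690


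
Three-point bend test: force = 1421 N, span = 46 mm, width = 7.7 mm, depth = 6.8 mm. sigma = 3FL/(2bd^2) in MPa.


sigma = 3*1421*46/(2*7.7*6.8^2) = 275.4 MPa

275.4


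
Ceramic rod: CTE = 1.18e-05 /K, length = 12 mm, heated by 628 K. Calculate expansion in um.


dL = 1.18e-05 * 12 * 628 * 1000 = 88.925 um

88.925


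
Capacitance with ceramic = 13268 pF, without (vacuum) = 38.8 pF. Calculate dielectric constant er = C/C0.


er = 13268 / 38.8 = 341.96

341.96


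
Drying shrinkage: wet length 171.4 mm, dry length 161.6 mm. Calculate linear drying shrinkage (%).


DS = (171.4 - 161.6) / 171.4 * 100 = 5.72%

5.72


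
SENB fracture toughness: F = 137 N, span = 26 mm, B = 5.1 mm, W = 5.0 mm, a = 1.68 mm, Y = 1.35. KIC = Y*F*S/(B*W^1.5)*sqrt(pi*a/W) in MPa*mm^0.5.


KIC = 1.35*137*26/(5.1*5.0^1.5)*sqrt(pi*1.68/5.0) = 86.65

86.65


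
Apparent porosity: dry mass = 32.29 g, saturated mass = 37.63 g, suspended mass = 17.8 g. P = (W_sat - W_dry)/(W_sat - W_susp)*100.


P = (37.63 - 32.29) / (37.63 - 17.8) * 100 = 5.34 / 19.83 * 100 = 26.9%

26.9


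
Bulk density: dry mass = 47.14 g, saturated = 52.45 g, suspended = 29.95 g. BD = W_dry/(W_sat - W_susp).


BD = 47.14 / (52.45 - 29.95) = 47.14 / 22.5 = 2.095 g/cm^3

2.095


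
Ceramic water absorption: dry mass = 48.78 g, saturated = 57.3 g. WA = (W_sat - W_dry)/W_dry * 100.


WA = (57.3 - 48.78) / 48.78 * 100 = 17.47%

17.47


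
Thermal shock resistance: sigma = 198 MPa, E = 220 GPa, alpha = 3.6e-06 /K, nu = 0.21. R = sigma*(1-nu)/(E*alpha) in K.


R = 198*(1-0.21)/(220*1000*3.6e-06) = 198 K

198


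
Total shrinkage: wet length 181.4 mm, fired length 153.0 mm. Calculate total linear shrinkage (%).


TS = (181.4 - 153.0) / 181.4 * 100 = 15.66%

15.66


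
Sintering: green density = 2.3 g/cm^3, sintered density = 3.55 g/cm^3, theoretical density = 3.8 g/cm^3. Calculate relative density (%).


Relative = 3.55 / 3.8 * 100 = 93.4%

93.4


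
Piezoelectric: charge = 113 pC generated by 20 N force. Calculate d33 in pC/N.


d33 = 113 / 20 = 5.7 pC/N

5.7


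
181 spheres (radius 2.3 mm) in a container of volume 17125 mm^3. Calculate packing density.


V_sphere = 4/3*pi*2.3^3 = 50.965 mm^3
Total V = 181*50.965 = 9224.665 mm^3
PD = 9224.665 / 17125 = 0.539

0.539


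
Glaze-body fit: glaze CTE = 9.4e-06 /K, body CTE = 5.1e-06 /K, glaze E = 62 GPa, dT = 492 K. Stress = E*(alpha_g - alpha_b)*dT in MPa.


Stress = 62*1000*(9.4e-06 - 5.1e-06)*492 = 131.2 MPa

131.2


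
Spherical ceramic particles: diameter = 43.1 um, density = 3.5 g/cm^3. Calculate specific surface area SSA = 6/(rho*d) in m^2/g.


SSA = 6 / (3.5 * 43.1) = 0.04 m^2/g

0.04


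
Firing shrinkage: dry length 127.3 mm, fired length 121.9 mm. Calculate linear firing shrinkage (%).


FS = (127.3 - 121.9) / 127.3 * 100 = 4.24%

4.24


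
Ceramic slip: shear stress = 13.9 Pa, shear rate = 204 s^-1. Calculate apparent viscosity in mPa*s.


eta = tau/gamma * 1000 = 13.9/204 * 1000 = 68.1 mPa*s

68.1


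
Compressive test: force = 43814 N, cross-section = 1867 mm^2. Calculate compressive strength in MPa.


CS = 43814 / 1867 = 23.5 MPa

23.5


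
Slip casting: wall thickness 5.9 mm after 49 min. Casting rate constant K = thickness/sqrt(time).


K = 5.9 / sqrt(49) = 5.9 / 7.0 = 0.843 mm/min^0.5

0.843


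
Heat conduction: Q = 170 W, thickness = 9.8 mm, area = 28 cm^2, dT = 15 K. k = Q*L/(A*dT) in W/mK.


k = 170*9.8/1000/(28/10000*15) = 39.67 W/mK

39.67


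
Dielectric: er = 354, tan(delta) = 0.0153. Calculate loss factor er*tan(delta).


Loss = 354 * 0.0153 = 5.416

5.416


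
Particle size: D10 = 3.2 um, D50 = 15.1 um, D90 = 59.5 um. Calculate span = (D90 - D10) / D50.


Span = (59.5 - 3.2) / 15.1 = 56.3 / 15.1 = 3.728

3.728


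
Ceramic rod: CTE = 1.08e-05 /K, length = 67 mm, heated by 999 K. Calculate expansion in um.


dL = 1.08e-05 * 67 * 999 * 1000 = 722.876 um

722.876


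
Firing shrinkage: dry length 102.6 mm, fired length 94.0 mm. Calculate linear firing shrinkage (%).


FS = (102.6 - 94.0) / 102.6 * 100 = 8.38%

8.38


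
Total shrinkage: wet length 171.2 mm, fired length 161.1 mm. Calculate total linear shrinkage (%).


TS = (171.2 - 161.1) / 171.2 * 100 = 5.9%

5.9


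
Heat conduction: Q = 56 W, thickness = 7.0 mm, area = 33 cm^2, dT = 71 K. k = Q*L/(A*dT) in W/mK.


k = 56*7.0/1000/(33/10000*71) = 1.67 W/mK

1.67


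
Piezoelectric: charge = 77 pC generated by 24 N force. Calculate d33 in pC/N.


d33 = 77 / 24 = 3.2 pC/N

3.2


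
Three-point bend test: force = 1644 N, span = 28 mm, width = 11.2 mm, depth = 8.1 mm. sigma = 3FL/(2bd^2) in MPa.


sigma = 3*1644*28/(2*11.2*8.1^2) = 94.0 MPa

94.0


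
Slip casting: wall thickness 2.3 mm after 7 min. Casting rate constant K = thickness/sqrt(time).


K = 2.3 / sqrt(7) = 2.3 / 2.6458 = 0.869 mm/min^0.5

0.869


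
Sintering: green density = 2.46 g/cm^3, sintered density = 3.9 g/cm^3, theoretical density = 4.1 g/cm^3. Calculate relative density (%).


Relative = 3.9 / 4.1 * 100 = 95.1%

95.1


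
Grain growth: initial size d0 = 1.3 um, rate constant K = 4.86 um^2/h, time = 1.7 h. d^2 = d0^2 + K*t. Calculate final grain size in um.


d^2 = 1.3^2 + 4.86*1.7 = 9.952
d = sqrt(9.952) = 3.15 um

3.15


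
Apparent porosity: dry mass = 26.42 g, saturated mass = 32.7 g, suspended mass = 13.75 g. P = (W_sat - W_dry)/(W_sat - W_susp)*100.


P = (32.7 - 26.42) / (32.7 - 13.75) * 100 = 6.28 / 18.95 * 100 = 33.1%

33.1


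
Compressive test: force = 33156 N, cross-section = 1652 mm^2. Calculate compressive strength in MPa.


CS = 33156 / 1652 = 20.1 MPa

20.1


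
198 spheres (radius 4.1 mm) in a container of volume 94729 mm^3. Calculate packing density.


V_sphere = 4/3*pi*4.1^3 = 288.6956 mm^3
Total V = 198*288.6956 = 57161.7288 mm^3
PD = 57161.7288 / 94729 = 0.603

0.603


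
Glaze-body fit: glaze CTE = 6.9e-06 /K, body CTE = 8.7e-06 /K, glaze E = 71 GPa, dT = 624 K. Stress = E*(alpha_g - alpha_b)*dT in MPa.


Stress = 71*1000*(6.9e-06 - 8.7e-06)*624 = -79.7 MPa

-79.7


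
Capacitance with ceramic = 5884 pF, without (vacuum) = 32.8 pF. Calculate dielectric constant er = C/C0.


er = 5884 / 32.8 = 179.39

179.39


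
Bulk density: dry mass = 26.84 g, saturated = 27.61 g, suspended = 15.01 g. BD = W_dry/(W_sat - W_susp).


BD = 26.84 / (27.61 - 15.01) = 26.84 / 12.6 = 2.13 g/cm^3

2.13


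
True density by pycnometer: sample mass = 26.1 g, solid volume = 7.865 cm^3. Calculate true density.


TD = 26.1 / 7.865 = 3.318 g/cm^3

3.318


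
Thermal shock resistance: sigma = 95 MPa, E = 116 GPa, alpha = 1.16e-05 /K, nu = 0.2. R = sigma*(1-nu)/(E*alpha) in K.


R = 95*(1-0.2)/(116*1000*1.16e-05) = 56 K

56


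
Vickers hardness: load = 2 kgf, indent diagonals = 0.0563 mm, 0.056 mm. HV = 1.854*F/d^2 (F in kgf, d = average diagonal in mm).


d_avg = (0.0563+0.056)/2 = 0.05615 mm
HV = 1.854*2/0.05615^2 = 1176

1176


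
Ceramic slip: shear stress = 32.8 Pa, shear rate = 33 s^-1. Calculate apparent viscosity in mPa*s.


eta = tau/gamma * 1000 = 32.8/33 * 1000 = 993.9 mPa*s

993.9


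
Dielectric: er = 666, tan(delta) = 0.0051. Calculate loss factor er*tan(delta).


Loss = 666 * 0.0051 = 3.397

3.397


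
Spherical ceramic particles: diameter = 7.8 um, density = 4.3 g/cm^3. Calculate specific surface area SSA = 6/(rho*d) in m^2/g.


SSA = 6 / (4.3 * 7.8) = 0.179 m^2/g

0.179


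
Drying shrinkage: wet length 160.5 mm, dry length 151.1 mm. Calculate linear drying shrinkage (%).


DS = (160.5 - 151.1) / 160.5 * 100 = 5.86%

5.86


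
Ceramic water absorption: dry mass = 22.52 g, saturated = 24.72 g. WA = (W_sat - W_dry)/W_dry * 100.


WA = (24.72 - 22.52) / 22.52 * 100 = 9.77%

9.77


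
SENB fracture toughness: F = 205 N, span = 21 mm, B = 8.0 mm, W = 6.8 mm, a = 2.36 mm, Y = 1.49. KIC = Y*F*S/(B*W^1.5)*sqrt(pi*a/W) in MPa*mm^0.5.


KIC = 1.49*205*21/(8.0*6.8^1.5)*sqrt(pi*2.36/6.8) = 47.22

47.22


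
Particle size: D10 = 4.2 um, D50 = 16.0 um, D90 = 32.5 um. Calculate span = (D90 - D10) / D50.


Span = (32.5 - 4.2) / 16.0 = 28.3 / 16.0 = 1.769

1.769


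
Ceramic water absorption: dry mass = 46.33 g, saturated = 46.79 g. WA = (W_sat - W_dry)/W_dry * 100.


WA = (46.79 - 46.33) / 46.33 * 100 = 0.99%

0.99


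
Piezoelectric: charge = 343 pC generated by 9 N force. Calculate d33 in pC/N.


d33 = 343 / 9 = 38.1 pC/N

38.1


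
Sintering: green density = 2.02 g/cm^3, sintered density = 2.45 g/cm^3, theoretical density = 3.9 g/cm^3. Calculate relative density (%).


Relative = 2.45 / 3.9 * 100 = 62.8%

62.8


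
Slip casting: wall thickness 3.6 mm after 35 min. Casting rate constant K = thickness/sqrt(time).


K = 3.6 / sqrt(35) = 3.6 / 5.9161 = 0.609 mm/min^0.5

0.609


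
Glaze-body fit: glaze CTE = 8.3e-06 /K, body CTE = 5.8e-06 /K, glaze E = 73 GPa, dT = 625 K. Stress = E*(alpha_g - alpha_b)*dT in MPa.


Stress = 73*1000*(8.3e-06 - 5.8e-06)*625 = 114.1 MPa

114.1


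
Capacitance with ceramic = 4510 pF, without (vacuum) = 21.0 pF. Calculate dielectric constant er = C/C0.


er = 4510 / 21.0 = 214.76

214.76


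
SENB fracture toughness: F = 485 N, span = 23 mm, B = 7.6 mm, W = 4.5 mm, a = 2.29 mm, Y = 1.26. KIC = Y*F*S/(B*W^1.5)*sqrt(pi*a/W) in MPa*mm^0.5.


KIC = 1.26*485*23/(7.6*4.5^1.5)*sqrt(pi*2.29/4.5) = 244.96

244.96


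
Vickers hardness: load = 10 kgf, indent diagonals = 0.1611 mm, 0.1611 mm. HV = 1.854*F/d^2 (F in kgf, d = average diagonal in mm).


d_avg = (0.1611+0.1611)/2 = 0.1611 mm
HV = 1.854*10/0.1611^2 = 714

714


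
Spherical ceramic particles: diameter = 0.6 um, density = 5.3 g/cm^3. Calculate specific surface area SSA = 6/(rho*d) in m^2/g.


SSA = 6 / (5.3 * 0.6) = 1.887 m^2/g

1.887


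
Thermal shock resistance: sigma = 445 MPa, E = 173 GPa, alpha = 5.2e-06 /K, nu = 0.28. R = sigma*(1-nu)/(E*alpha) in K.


R = 445*(1-0.28)/(173*1000*5.2e-06) = 356 K

356


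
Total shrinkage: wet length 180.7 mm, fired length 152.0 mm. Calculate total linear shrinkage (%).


TS = (180.7 - 152.0) / 180.7 * 100 = 15.88%

15.88


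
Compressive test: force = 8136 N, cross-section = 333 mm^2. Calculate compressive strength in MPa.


CS = 8136 / 333 = 24.4 MPa

24.4


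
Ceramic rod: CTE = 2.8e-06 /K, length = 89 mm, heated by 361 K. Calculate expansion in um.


dL = 2.8e-06 * 89 * 361 * 1000 = 89.961 um

89.961


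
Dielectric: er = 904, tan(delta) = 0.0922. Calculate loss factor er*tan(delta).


Loss = 904 * 0.0922 = 83.349

83.349


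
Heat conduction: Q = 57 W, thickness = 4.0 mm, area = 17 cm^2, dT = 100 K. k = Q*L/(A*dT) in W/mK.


k = 57*4.0/1000/(17/10000*100) = 1.34 W/mK

1.34


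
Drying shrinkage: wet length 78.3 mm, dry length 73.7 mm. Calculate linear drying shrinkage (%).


DS = (78.3 - 73.7) / 78.3 * 100 = 5.87%

5.87


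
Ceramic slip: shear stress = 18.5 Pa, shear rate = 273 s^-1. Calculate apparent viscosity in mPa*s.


eta = tau/gamma * 1000 = 18.5/273 * 1000 = 67.8 mPa*s

67.8


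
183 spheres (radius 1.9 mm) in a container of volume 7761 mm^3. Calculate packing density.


V_sphere = 4/3*pi*1.9^3 = 28.7309 mm^3
Total V = 183*28.7309 = 5257.7547 mm^3
PD = 5257.7547 / 7761 = 0.677

0.677


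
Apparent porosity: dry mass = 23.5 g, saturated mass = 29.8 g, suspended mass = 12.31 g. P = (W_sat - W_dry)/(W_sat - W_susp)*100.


P = (29.8 - 23.5) / (29.8 - 12.31) * 100 = 6.3 / 17.49 * 100 = 36.0%

36.0


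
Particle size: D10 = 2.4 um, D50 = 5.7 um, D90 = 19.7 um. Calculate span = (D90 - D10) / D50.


Span = (19.7 - 2.4) / 5.7 = 17.3 / 5.7 = 3.035

3.035


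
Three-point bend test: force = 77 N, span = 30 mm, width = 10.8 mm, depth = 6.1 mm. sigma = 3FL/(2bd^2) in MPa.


sigma = 3*77*30/(2*10.8*6.1^2) = 8.6 MPa

8.6


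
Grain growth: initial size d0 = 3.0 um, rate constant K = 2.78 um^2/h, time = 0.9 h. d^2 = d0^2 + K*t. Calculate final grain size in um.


d^2 = 3.0^2 + 2.78*0.9 = 11.502
d = sqrt(11.502) = 3.39 um

3.39


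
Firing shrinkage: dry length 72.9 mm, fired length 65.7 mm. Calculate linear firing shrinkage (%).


FS = (72.9 - 65.7) / 72.9 * 100 = 9.88%

9.88


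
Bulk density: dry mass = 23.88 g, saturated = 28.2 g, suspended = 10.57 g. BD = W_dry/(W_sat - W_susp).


BD = 23.88 / (28.2 - 10.57) = 23.88 / 17.63 = 1.355 g/cm^3

1.355


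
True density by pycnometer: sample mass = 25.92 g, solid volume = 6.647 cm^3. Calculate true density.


TD = 25.92 / 6.647 = 3.9 g/cm^3

3.9


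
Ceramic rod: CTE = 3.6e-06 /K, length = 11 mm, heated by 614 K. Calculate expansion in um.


dL = 3.6e-06 * 11 * 614 * 1000 = 24.314 um

24.314


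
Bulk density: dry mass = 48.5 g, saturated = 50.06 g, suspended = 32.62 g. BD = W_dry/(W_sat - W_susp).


BD = 48.5 / (50.06 - 32.62) = 48.5 / 17.44 = 2.781 g/cm^3

2.781


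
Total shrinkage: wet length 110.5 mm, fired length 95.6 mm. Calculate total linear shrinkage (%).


TS = (110.5 - 95.6) / 110.5 * 100 = 13.48%

13.48


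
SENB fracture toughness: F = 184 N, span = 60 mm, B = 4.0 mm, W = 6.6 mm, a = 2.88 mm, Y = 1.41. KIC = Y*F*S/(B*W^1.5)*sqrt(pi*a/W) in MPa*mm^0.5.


KIC = 1.41*184*60/(4.0*6.6^1.5)*sqrt(pi*2.88/6.6) = 268.73

268.73


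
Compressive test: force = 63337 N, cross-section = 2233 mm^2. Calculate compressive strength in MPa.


CS = 63337 / 2233 = 28.4 MPa

28.4


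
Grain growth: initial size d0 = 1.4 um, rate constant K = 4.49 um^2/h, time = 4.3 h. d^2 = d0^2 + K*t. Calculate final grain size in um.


d^2 = 1.4^2 + 4.49*4.3 = 21.267
d = sqrt(21.267) = 4.61 um

4.61


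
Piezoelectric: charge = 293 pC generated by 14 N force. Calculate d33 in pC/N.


d33 = 293 / 14 = 20.9 pC/N

20.9


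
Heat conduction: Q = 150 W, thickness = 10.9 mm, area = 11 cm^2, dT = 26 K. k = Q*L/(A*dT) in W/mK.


k = 150*10.9/1000/(11/10000*26) = 57.17 W/mK

57.17


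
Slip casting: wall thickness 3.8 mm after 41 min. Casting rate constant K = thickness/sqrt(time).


K = 3.8 / sqrt(41) = 3.8 / 6.4031 = 0.593 mm/min^0.5

0.593


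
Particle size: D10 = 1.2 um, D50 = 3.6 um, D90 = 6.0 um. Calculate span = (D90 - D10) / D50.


Span = (6.0 - 1.2) / 3.6 = 4.8 / 3.6 = 1.333

1.333


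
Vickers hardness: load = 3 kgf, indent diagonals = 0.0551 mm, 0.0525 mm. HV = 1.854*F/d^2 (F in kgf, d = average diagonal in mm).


d_avg = (0.0551+0.0525)/2 = 0.0538 mm
HV = 1.854*3/0.0538^2 = 1922

1922


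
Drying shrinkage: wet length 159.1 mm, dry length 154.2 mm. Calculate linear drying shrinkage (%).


DS = (159.1 - 154.2) / 159.1 * 100 = 3.08%

3.08


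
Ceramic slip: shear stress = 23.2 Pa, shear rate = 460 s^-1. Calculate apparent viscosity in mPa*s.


eta = tau/gamma * 1000 = 23.2/460 * 1000 = 50.4 mPa*s

50.4


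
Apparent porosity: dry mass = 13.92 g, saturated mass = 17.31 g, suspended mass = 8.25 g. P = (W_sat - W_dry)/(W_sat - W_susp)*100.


P = (17.31 - 13.92) / (17.31 - 8.25) * 100 = 3.39 / 9.06 * 100 = 37.4%

37.4


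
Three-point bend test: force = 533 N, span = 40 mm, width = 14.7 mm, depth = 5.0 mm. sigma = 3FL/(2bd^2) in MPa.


sigma = 3*533*40/(2*14.7*5.0^2) = 87.0 MPa

87.0


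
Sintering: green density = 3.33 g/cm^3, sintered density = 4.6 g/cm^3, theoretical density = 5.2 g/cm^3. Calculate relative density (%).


Relative = 4.6 / 5.2 * 100 = 88.5%

88.5


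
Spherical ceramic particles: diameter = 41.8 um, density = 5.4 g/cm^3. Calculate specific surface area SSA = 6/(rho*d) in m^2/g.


SSA = 6 / (5.4 * 41.8) = 0.027 m^2/g

0.027


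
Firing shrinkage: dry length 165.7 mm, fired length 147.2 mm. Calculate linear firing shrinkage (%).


FS = (165.7 - 147.2) / 165.7 * 100 = 11.16%

11.16


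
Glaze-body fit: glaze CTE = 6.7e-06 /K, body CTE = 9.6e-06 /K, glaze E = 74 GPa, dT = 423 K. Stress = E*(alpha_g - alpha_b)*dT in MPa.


Stress = 74*1000*(6.7e-06 - 9.6e-06)*423 = -90.8 MPa

-90.8


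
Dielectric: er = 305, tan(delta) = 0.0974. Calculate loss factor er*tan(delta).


Loss = 305 * 0.0974 = 29.707

29.707


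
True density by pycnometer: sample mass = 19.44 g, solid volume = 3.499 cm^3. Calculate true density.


TD = 19.44 / 3.499 = 5.556 g/cm^3

5.556


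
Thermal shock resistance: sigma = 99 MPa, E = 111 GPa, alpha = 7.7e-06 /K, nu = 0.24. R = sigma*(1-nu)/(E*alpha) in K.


R = 99*(1-0.24)/(111*1000*7.7e-06) = 88 K

88


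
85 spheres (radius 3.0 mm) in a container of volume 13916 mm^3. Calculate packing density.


V_sphere = 4/3*pi*3.0^3 = 113.0973 mm^3
Total V = 85*113.0973 = 9613.2705 mm^3
PD = 9613.2705 / 13916 = 0.691

0.691


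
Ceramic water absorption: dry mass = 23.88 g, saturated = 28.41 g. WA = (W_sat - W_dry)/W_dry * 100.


WA = (28.41 - 23.88) / 23.88 * 100 = 18.97%

18.97


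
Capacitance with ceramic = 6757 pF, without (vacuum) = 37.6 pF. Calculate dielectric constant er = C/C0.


er = 6757 / 37.6 = 179.71

179.71


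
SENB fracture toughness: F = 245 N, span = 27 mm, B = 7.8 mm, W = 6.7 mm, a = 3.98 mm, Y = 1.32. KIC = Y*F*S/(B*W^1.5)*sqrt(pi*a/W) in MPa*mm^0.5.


KIC = 1.32*245*27/(7.8*6.7^1.5)*sqrt(pi*3.98/6.7) = 88.18

88.18


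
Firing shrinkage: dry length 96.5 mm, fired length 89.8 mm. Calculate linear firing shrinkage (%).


FS = (96.5 - 89.8) / 96.5 * 100 = 6.94%

6.94


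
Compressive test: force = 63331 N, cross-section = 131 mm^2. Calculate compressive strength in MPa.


CS = 63331 / 131 = 483.4 MPa

483.4


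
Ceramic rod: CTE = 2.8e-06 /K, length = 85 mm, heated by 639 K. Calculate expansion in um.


dL = 2.8e-06 * 85 * 639 * 1000 = 152.082 um

152.082


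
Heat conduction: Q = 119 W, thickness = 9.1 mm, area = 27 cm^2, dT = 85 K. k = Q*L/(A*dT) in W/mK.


k = 119*9.1/1000/(27/10000*85) = 4.72 W/mK

4.72


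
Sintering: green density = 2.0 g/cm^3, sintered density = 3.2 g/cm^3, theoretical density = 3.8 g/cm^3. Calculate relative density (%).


Relative = 3.2 / 3.8 * 100 = 84.2%

84.2


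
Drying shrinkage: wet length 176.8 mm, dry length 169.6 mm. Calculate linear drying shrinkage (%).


DS = (176.8 - 169.6) / 176.8 * 100 = 4.07%

4.07


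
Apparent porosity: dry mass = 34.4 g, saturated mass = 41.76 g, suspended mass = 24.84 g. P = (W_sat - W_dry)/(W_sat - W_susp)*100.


P = (41.76 - 34.4) / (41.76 - 24.84) * 100 = 7.36 / 16.92 * 100 = 43.5%

43.5


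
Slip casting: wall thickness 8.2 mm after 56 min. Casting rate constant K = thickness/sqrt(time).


K = 8.2 / sqrt(56) = 8.2 / 7.4833 = 1.096 mm/min^0.5

1.096


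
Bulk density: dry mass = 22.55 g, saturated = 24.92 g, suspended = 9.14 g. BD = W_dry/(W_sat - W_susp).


BD = 22.55 / (24.92 - 9.14) = 22.55 / 15.78 = 1.429 g/cm^3

1.429


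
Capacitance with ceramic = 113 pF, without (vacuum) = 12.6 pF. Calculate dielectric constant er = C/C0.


er = 113 / 12.6 = 8.97

8.97


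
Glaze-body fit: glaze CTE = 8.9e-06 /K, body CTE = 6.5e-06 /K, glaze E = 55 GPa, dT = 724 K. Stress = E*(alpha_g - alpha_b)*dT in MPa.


Stress = 55*1000*(8.9e-06 - 6.5e-06)*724 = 95.6 MPa

95.6


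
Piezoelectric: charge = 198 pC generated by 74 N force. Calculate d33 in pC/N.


d33 = 198 / 74 = 2.7 pC/N

2.7


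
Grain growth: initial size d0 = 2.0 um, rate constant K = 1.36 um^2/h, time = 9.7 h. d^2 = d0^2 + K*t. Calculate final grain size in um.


d^2 = 2.0^2 + 1.36*9.7 = 17.192
d = sqrt(17.192) = 4.15 um

4.15


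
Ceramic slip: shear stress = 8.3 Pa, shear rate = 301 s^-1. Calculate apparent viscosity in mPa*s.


eta = tau/gamma * 1000 = 8.3/301 * 1000 = 27.6 mPa*s

27.6


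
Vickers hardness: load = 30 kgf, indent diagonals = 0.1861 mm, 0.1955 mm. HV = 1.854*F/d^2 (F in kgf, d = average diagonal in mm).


d_avg = (0.1861+0.1955)/2 = 0.1908 mm
HV = 1.854*30/0.1908^2 = 1528

1528


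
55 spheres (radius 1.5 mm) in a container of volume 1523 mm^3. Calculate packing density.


V_sphere = 4/3*pi*1.5^3 = 14.1372 mm^3
Total V = 55*14.1372 = 777.546 mm^3
PD = 777.546 / 1523 = 0.511

0.511


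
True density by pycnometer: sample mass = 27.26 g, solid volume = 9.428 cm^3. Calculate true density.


TD = 27.26 / 9.428 = 2.891 g/cm^3

2.891


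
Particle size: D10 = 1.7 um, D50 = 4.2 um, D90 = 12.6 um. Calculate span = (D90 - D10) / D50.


Span = (12.6 - 1.7) / 4.2 = 10.9 / 4.2 = 2.595

2.595


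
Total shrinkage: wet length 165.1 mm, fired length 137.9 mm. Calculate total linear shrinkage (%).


TS = (165.1 - 137.9) / 165.1 * 100 = 16.47%

16.47


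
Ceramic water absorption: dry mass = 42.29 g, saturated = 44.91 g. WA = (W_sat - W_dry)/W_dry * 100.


WA = (44.91 - 42.29) / 42.29 * 100 = 6.2%

6.2


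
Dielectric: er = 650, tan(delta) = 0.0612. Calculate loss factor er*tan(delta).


Loss = 650 * 0.0612 = 39.78

39.78


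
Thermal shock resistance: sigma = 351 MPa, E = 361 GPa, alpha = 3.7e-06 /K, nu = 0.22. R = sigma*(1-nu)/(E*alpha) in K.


R = 351*(1-0.22)/(361*1000*3.7e-06) = 205 K

205


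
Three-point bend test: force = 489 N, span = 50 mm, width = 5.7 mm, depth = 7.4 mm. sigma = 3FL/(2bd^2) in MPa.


sigma = 3*489*50/(2*5.7*7.4^2) = 117.5 MPa

117.5


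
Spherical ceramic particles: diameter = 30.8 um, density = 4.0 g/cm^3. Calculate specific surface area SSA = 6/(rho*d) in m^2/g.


SSA = 6 / (4.0 * 30.8) = 0.049 m^2/g

0.049


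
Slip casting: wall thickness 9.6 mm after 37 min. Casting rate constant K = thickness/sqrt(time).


K = 9.6 / sqrt(37) = 9.6 / 6.0828 = 1.578 mm/min^0.5

1.578


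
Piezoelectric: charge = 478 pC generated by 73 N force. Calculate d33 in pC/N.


d33 = 478 / 73 = 6.5 pC/N

6.5


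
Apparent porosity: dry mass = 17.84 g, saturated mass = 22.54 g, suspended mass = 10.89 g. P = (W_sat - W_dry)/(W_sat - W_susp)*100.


P = (22.54 - 17.84) / (22.54 - 10.89) * 100 = 4.7 / 11.65 * 100 = 40.3%

40.3


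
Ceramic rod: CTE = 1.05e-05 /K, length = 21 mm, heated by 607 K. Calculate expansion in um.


dL = 1.05e-05 * 21 * 607 * 1000 = 133.844 um

133.844


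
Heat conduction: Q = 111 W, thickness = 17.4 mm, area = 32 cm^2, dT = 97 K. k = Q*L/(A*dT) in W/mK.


k = 111*17.4/1000/(32/10000*97) = 6.22 W/mK

6.22


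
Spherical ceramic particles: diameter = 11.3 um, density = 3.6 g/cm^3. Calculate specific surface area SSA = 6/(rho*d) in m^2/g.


SSA = 6 / (3.6 * 11.3) = 0.147 m^2/g

0.147


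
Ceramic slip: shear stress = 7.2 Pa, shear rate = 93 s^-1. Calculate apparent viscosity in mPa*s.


eta = tau/gamma * 1000 = 7.2/93 * 1000 = 77.4 mPa*s

77.4


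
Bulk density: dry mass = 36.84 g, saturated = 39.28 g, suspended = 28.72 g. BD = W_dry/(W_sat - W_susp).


BD = 36.84 / (39.28 - 28.72) = 36.84 / 10.56 = 3.489 g/cm^3

3.489


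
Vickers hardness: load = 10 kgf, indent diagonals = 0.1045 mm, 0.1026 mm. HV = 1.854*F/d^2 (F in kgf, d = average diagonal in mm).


d_avg = (0.1045+0.1026)/2 = 0.10355 mm
HV = 1.854*10/0.10355^2 = 1729

1729


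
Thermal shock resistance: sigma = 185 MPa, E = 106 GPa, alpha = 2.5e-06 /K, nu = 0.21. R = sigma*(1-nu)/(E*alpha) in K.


R = 185*(1-0.21)/(106*1000*2.5e-06) = 552 K

552


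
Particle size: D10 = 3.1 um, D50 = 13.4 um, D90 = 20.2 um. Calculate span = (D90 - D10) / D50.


Span = (20.2 - 3.1) / 13.4 = 17.1 / 13.4 = 1.276

1.276


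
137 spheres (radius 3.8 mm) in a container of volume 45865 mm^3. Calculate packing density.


V_sphere = 4/3*pi*3.8^3 = 229.8473 mm^3
Total V = 137*229.8473 = 31489.0801 mm^3
PD = 31489.0801 / 45865 = 0.687

0.687


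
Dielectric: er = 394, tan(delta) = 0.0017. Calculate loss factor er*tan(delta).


Loss = 394 * 0.0017 = 0.67

0.67


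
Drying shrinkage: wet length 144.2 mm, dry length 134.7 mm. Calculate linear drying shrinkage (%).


DS = (144.2 - 134.7) / 144.2 * 100 = 6.59%

6.59


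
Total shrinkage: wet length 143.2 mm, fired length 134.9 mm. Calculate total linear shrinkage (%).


TS = (143.2 - 134.9) / 143.2 * 100 = 5.8%

5.8


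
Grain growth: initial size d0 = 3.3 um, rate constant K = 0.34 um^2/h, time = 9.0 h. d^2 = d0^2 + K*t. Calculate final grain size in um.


d^2 = 3.3^2 + 0.34*9.0 = 13.95
d = sqrt(13.95) = 3.73 um

3.73


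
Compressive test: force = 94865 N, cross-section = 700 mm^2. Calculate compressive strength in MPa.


CS = 94865 / 700 = 135.5 MPa

135.5


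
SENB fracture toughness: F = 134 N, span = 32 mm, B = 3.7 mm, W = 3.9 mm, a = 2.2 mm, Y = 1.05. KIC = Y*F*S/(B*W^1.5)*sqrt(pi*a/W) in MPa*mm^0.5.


KIC = 1.05*134*32/(3.7*3.9^1.5)*sqrt(pi*2.2/3.9) = 210.33

210.33


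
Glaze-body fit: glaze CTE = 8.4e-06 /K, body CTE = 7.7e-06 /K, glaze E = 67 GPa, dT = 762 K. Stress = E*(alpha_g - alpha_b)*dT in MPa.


Stress = 67*1000*(8.4e-06 - 7.7e-06)*762 = 35.7 MPa

35.7


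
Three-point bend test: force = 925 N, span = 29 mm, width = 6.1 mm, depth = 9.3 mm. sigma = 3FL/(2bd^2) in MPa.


sigma = 3*925*29/(2*6.1*9.3^2) = 76.3 MPa

76.3


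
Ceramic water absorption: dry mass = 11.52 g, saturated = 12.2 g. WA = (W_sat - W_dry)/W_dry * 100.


WA = (12.2 - 11.52) / 11.52 * 100 = 5.9%

5.9


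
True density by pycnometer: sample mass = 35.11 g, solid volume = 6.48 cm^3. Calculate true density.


TD = 35.11 / 6.48 = 5.418 g/cm^3

5.418


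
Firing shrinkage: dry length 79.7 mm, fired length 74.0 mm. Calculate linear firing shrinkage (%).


FS = (79.7 - 74.0) / 79.7 * 100 = 7.15%

7.15


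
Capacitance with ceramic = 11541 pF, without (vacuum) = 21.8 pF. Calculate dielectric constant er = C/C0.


er = 11541 / 21.8 = 529.4

529.4


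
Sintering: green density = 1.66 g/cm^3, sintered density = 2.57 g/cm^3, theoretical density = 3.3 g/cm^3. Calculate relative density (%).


Relative = 2.57 / 3.3 * 100 = 77.9%

77.9


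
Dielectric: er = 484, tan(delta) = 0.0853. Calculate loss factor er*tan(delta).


Loss = 484 * 0.0853 = 41.285

41.285


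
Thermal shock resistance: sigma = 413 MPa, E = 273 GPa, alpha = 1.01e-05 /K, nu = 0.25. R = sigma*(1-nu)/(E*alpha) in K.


R = 413*(1-0.25)/(273*1000*1.01e-05) = 112 K

112


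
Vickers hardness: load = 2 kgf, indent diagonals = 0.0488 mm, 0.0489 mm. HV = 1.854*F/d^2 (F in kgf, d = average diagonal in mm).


d_avg = (0.0488+0.0489)/2 = 0.04885 mm
HV = 1.854*2/0.04885^2 = 1554

1554


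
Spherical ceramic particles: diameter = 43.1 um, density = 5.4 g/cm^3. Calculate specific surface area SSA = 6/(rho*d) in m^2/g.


SSA = 6 / (5.4 * 43.1) = 0.026 m^2/g

0.026


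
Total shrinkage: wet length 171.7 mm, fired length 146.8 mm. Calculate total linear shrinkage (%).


TS = (171.7 - 146.8) / 171.7 * 100 = 14.5%

14.5


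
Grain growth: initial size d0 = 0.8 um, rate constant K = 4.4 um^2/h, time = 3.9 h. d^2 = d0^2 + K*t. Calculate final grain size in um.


d^2 = 0.8^2 + 4.4*3.9 = 17.8
d = sqrt(17.8) = 4.22 um

4.22


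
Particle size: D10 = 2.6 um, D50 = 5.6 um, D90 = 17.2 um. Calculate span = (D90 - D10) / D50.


Span = (17.2 - 2.6) / 5.6 = 14.6 / 5.6 = 2.607

2.607


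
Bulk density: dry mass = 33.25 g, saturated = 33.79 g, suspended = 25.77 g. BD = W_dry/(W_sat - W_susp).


BD = 33.25 / (33.79 - 25.77) = 33.25 / 8.02 = 4.146 g/cm^3

4.146


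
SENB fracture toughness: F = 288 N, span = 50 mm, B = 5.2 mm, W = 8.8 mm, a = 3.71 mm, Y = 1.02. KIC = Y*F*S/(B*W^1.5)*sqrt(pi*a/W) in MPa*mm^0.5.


KIC = 1.02*288*50/(5.2*8.8^1.5)*sqrt(pi*3.71/8.8) = 124.52

124.52


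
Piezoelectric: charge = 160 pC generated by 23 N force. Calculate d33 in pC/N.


d33 = 160 / 23 = 7.0 pC/N

7.0


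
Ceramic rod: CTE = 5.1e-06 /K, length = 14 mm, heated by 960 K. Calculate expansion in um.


dL = 5.1e-06 * 14 * 960 * 1000 = 68.544 um

68.544


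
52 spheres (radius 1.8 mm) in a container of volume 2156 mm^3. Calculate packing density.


V_sphere = 4/3*pi*1.8^3 = 24.429 mm^3
Total V = 52*24.429 = 1270.308 mm^3
PD = 1270.308 / 2156 = 0.589

0.589


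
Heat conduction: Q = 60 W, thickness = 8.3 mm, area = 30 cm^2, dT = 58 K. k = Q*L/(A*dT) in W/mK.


k = 60*8.3/1000/(30/10000*58) = 2.86 W/mK

2.86


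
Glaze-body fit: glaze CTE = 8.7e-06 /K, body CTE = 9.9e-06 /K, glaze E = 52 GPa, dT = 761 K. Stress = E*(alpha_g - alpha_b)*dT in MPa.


Stress = 52*1000*(8.7e-06 - 9.9e-06)*761 = -47.5 MPa

-47.5


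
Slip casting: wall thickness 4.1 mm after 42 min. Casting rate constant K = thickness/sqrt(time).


K = 4.1 / sqrt(42) = 4.1 / 6.4807 = 0.633 mm/min^0.5

0.633


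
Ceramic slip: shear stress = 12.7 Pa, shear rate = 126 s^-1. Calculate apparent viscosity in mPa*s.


eta = tau/gamma * 1000 = 12.7/126 * 1000 = 100.8 mPa*s

100.8


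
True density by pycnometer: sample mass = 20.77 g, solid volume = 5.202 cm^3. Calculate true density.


TD = 20.77 / 5.202 = 3.993 g/cm^3

3.993


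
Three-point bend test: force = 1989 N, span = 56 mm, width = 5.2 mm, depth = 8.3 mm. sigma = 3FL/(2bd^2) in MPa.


sigma = 3*1989*56/(2*5.2*8.3^2) = 466.4 MPa

466.4


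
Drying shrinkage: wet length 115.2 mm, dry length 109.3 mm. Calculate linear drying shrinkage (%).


DS = (115.2 - 109.3) / 115.2 * 100 = 5.12%

5.12


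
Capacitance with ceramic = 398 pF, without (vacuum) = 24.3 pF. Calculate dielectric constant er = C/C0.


er = 398 / 24.3 = 16.38

16.38


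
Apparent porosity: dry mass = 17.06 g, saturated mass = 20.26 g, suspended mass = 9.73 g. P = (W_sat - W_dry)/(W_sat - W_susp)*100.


P = (20.26 - 17.06) / (20.26 - 9.73) * 100 = 3.2 / 10.53 * 100 = 30.4%

30.4


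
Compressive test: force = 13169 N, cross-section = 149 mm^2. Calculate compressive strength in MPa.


CS = 13169 / 149 = 88.4 MPa

88.4


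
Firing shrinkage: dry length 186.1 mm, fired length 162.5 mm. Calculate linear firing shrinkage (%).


FS = (186.1 - 162.5) / 186.1 * 100 = 12.68%

12.68


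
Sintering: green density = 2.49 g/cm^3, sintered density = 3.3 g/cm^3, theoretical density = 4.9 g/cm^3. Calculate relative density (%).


Relative = 3.3 / 4.9 * 100 = 67.3%

67.3


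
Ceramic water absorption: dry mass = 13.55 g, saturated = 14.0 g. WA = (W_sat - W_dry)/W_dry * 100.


WA = (14.0 - 13.55) / 13.55 * 100 = 3.32%

3.32


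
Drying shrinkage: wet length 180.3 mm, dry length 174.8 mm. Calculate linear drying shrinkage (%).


DS = (180.3 - 174.8) / 180.3 * 100 = 3.05%

3.05


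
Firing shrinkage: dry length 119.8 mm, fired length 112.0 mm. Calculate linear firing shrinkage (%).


FS = (119.8 - 112.0) / 119.8 * 100 = 6.51%

6.51


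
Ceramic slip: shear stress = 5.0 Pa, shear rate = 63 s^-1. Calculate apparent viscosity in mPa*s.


eta = tau/gamma * 1000 = 5.0/63 * 1000 = 79.4 mPa*s

79.4


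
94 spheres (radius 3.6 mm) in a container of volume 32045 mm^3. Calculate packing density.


V_sphere = 4/3*pi*3.6^3 = 195.4322 mm^3
Total V = 94*195.4322 = 18370.6268 mm^3
PD = 18370.6268 / 32045 = 0.573

0.573


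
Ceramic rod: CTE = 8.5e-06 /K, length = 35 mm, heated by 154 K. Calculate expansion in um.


dL = 8.5e-06 * 35 * 154 * 1000 = 45.815 um

45.815


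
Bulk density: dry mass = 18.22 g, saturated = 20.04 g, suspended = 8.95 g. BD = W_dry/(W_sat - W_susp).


BD = 18.22 / (20.04 - 8.95) = 18.22 / 11.09 = 1.643 g/cm^3

1.643


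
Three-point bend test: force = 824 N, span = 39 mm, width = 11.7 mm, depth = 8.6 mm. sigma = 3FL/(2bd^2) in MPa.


sigma = 3*824*39/(2*11.7*8.6^2) = 55.7 MPa

55.7


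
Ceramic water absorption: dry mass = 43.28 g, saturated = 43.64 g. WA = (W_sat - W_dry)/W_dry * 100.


WA = (43.64 - 43.28) / 43.28 * 100 = 0.83%

0.83


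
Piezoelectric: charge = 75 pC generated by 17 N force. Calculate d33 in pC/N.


d33 = 75 / 17 = 4.4 pC/N

4.4


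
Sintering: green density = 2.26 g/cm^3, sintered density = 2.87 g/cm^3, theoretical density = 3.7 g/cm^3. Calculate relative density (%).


Relative = 2.87 / 3.7 * 100 = 77.6%

77.6


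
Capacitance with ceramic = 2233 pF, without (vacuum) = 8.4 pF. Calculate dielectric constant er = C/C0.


er = 2233 / 8.4 = 265.83

265.83


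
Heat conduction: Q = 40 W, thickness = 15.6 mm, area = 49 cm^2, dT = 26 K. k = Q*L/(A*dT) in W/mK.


k = 40*15.6/1000/(49/10000*26) = 4.9 W/mK

4.9


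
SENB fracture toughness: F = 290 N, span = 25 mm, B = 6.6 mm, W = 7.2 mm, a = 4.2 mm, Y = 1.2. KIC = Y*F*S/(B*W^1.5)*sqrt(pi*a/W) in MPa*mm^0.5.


KIC = 1.2*290*25/(6.6*7.2^1.5)*sqrt(pi*4.2/7.2) = 92.37

92.37


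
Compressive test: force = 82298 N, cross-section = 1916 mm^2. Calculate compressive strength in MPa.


CS = 82298 / 1916 = 43.0 MPa

43.0


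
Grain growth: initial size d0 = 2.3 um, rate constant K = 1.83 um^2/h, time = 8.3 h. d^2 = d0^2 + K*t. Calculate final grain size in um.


d^2 = 2.3^2 + 1.83*8.3 = 20.479
d = sqrt(20.479) = 4.53 um

4.53


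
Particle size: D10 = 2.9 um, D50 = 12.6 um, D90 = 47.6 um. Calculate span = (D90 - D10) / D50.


Span = (47.6 - 2.9) / 12.6 = 44.7 / 12.6 = 3.548

3.548


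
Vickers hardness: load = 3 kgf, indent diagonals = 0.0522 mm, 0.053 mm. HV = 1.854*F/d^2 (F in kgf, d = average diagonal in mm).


d_avg = (0.0522+0.053)/2 = 0.0526 mm
HV = 1.854*3/0.0526^2 = 2010

2010


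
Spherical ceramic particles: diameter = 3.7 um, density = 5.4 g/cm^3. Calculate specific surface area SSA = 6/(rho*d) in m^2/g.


SSA = 6 / (5.4 * 3.7) = 0.3 m^2/g

0.3


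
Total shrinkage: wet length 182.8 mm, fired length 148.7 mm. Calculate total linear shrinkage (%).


TS = (182.8 - 148.7) / 182.8 * 100 = 18.65%

18.65


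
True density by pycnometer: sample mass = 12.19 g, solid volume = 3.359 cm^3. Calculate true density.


TD = 12.19 / 3.359 = 3.629 g/cm^3

3.629


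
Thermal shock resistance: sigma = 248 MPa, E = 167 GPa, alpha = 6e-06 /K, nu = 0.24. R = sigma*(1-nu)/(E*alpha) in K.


R = 248*(1-0.24)/(167*1000*6e-06) = 188 K

188


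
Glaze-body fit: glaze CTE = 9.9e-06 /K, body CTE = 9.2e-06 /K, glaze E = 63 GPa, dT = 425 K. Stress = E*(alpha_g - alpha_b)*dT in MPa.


Stress = 63*1000*(9.9e-06 - 9.2e-06)*425 = 18.7 MPa

18.7


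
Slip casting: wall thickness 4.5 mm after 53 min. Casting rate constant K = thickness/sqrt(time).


K = 4.5 / sqrt(53) = 4.5 / 7.2801 = 0.618 mm/min^0.5

0.618


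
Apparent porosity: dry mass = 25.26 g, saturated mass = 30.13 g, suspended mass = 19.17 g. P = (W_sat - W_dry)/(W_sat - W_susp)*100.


P = (30.13 - 25.26) / (30.13 - 19.17) * 100 = 4.87 / 10.96 * 100 = 44.4%

44.4


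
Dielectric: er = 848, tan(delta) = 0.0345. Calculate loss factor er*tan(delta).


Loss = 848 * 0.0345 = 29.256

29.256


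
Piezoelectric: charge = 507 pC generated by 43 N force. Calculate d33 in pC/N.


d33 = 507 / 43 = 11.8 pC/N

11.8


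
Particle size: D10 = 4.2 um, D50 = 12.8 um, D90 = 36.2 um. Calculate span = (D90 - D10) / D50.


Span = (36.2 - 4.2) / 12.8 = 32.0 / 12.8 = 2.5

2.5


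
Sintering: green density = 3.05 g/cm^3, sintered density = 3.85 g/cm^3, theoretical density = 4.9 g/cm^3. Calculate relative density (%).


Relative = 3.85 / 4.9 * 100 = 78.6%

78.6


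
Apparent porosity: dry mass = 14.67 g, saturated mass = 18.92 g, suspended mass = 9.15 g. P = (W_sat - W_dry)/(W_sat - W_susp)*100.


P = (18.92 - 14.67) / (18.92 - 9.15) * 100 = 4.25 / 9.77 * 100 = 43.5%

43.5


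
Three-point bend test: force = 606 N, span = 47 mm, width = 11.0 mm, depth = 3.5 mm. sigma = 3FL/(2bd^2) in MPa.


sigma = 3*606*47/(2*11.0*3.5^2) = 317.1 MPa

317.1


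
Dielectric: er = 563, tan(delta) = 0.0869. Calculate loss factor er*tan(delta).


Loss = 563 * 0.0869 = 48.925

48.925


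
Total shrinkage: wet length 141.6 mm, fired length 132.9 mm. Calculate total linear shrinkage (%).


TS = (141.6 - 132.9) / 141.6 * 100 = 6.14%

6.14


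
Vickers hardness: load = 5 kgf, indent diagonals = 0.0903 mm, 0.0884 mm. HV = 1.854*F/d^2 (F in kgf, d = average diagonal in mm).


d_avg = (0.0903+0.0884)/2 = 0.08935 mm
HV = 1.854*5/0.08935^2 = 1161

1161


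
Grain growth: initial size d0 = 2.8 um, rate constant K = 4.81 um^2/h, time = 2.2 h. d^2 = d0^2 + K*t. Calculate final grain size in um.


d^2 = 2.8^2 + 4.81*2.2 = 18.422
d = sqrt(18.422) = 4.29 um

4.29


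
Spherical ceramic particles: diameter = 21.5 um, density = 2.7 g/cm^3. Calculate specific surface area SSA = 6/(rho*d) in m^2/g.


SSA = 6 / (2.7 * 21.5) = 0.103 m^2/g

0.103


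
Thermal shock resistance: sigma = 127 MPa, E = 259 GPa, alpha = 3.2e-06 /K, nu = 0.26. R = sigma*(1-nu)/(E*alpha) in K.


R = 127*(1-0.26)/(259*1000*3.2e-06) = 113 K

113


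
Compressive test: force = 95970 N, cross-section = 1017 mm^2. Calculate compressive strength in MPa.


CS = 95970 / 1017 = 94.4 MPa

94.4


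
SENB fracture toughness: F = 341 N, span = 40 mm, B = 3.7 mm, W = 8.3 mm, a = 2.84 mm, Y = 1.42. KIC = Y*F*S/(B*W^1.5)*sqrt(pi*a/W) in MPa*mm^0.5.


KIC = 1.42*341*40/(3.7*8.3^1.5)*sqrt(pi*2.84/8.3) = 226.98

226.98


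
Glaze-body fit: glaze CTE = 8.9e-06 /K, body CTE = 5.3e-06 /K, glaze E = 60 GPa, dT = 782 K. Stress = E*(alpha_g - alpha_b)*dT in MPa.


Stress = 60*1000*(8.9e-06 - 5.3e-06)*782 = 168.9 MPa

168.9


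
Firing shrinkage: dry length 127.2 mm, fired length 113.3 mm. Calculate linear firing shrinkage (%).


FS = (127.2 - 113.3) / 127.2 * 100 = 10.93%

10.93


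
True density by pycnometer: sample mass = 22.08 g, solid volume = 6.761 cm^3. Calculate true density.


TD = 22.08 / 6.761 = 3.266 g/cm^3

3.266


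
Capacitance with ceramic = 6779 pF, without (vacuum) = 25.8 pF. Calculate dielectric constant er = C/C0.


er = 6779 / 25.8 = 262.75

262.75


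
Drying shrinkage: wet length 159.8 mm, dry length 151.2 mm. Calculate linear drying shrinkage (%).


DS = (159.8 - 151.2) / 159.8 * 100 = 5.38%

5.38


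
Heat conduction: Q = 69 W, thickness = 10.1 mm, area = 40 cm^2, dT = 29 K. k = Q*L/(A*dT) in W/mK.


k = 69*10.1/1000/(40/10000*29) = 6.01 W/mK

6.01


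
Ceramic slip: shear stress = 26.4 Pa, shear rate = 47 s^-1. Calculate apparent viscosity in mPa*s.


eta = tau/gamma * 1000 = 26.4/47 * 1000 = 561.7 mPa*s

561.7


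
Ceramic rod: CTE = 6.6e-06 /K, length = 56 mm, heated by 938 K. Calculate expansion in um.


dL = 6.6e-06 * 56 * 938 * 1000 = 346.685 um

346.685


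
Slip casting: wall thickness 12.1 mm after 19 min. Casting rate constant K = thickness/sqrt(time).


K = 12.1 / sqrt(19) = 12.1 / 4.3589 = 2.776 mm/min^0.5

2.776


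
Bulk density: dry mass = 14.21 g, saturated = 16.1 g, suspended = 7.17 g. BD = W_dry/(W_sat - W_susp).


BD = 14.21 / (16.1 - 7.17) = 14.21 / 8.93 = 1.591 g/cm^3

1.591


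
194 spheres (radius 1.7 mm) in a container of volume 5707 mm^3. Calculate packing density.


V_sphere = 4/3*pi*1.7^3 = 20.5795 mm^3
Total V = 194*20.5795 = 3992.423 mm^3
PD = 3992.423 / 5707 = 0.7

0.7


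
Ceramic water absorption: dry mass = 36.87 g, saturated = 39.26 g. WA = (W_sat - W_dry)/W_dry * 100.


WA = (39.26 - 36.87) / 36.87 * 100 = 6.48%

6.48
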